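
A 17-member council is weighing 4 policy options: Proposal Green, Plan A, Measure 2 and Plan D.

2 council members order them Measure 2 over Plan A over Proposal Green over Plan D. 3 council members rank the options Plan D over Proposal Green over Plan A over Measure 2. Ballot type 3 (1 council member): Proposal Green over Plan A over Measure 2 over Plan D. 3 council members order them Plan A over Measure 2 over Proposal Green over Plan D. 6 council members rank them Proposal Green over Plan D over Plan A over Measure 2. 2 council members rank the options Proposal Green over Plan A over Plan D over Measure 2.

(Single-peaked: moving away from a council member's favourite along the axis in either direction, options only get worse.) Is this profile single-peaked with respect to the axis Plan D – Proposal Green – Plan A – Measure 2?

yes

Axis positions: Plan D=1, Proposal Green=2, Plan A=3, Measure 2=4.
Ballot type 1 (peak Measure 2 at position 4): ranking walks positions 4-3-2-1, expanding outward from the peak — single-peaked.
Ballot type 2 (peak Plan D at position 1): ranking walks positions 1-2-3-4, expanding outward from the peak — single-peaked.
Ballot type 3 (peak Proposal Green at position 2): ranking walks positions 2-3-4-1, expanding outward from the peak — single-peaked.
Ballot type 4 (peak Plan A at position 3): ranking walks positions 3-4-2-1, expanding outward from the peak — single-peaked.
Ballot type 5 (peak Proposal Green at position 2): ranking walks positions 2-1-3-4, expanding outward from the peak — single-peaked.
Ballot type 6 (peak Proposal Green at position 2): ranking walks positions 2-3-1-4, expanding outward from the peak — single-peaked.
Every ranking is single-peaked on this axis.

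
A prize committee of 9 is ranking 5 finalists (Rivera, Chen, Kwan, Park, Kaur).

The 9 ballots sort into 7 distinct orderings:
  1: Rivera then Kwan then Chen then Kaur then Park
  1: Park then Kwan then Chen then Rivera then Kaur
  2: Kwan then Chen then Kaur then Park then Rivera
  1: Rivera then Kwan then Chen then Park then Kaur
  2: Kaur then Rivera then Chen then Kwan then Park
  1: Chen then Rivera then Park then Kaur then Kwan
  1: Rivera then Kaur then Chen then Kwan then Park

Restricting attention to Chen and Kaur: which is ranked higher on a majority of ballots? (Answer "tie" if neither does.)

Ballots ranking Chen above Kaur: 1 + 1 + 2 + 1 + 1 = 6.
Ballots ranking Kaur above Chen: 9 − 6 = 3.
Chen wins the head-to-head 6–3.

Chen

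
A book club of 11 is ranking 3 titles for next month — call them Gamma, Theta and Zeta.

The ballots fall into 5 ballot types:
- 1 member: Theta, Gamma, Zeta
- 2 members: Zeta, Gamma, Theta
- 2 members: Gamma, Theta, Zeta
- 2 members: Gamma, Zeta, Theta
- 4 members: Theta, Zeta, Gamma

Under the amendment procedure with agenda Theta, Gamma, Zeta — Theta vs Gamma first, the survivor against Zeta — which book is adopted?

Zeta

Round 1: Theta vs Gamma — 5–6, Gamma advances.
Round 2: Gamma vs Zeta — 5–6, Zeta advances.
Zeta survives the agenda.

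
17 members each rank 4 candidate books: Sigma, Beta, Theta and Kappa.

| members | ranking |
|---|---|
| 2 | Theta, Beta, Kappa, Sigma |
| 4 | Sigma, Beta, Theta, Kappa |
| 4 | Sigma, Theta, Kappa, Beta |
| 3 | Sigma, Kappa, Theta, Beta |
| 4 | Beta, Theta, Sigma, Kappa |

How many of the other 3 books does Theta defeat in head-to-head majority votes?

2

Theta against each rival (17 members):
Theta–Sigma: Sigma 11–6.
Theta vs Beta: Theta, 9–8.
Theta vs Kappa: 2+4+4+4 = 14 for Theta, 3 for Kappa — Theta by 14–3.
Theta beats Beta, Kappa; loses to Sigma — 2 pairwise wins.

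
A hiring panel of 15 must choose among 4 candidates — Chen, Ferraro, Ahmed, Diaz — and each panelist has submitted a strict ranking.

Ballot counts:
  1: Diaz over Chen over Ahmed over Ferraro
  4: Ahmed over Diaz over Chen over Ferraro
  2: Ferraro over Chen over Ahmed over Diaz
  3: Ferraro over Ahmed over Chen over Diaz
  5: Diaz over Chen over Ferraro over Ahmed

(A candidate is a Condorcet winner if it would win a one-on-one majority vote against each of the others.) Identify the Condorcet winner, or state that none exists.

Pairwise majorities:
Chen vs Ferraro: 10 to 5, Chen.
Chen vs Ahmed: 8 to 7, Chen.
Chen vs Diaz: Chen is ranked higher on 2+3 = 5 ballots, Diaz on 10. Diaz wins 10–5.
Ferraro vs Ahmed: Ferraro preferred on 2+3+5 = 10 ballots; Ferraro wins 10–5.
Ferraro vs Diaz: 2+3 = 5 for Ferraro, 10 for Diaz — Diaz by 10–5.
Ahmed vs Diaz: Ahmed is ranked higher on 4+2+3 = 9 ballots, Diaz on 6. Ahmed wins 9–6.
No candidate is unbeaten: Chen loses to Diaz; Ferraro loses to Chen; Ahmed loses to Chen; Diaz loses to Ahmed. In particular Chen → Ahmed → Diaz → Chen is a majority cycle — no Condorcet winner exists.

none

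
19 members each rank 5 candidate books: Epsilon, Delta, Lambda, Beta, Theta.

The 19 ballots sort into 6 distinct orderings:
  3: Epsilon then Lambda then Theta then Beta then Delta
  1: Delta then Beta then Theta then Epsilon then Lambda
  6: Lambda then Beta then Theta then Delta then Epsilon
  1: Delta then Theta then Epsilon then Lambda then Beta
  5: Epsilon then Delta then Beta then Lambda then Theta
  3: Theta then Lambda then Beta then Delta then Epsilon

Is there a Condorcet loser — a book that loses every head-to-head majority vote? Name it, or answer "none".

none

Pairwise majorities:
Epsilon vs Delta: Epsilon preferred on 3+5 = 8 ballots; Delta wins 11–8.
Epsilon vs Lambda: Epsilon wins 10–9.
Epsilon–Beta: Beta 10–9.
Epsilon vs Theta: 3+5 = 8 for Epsilon, 11 for Theta — Theta by 11–8.
Delta–Lambda: Lambda 12–7.
Delta vs Beta: 7 to 12, Beta.
Delta vs Theta: Theta, 12–7.
Lambda vs Beta: 3+6+1+3 = 13 for Lambda, 6 for Beta — Lambda by 13–6.
Lambda–Theta: Lambda 14–5.
Beta vs Theta: Beta, 12–7.
No book is winless: Epsilon beats Lambda; Delta beats Epsilon; Lambda beats Delta; Beta beats Epsilon; Theta beats Epsilon. There is no Condorcet loser.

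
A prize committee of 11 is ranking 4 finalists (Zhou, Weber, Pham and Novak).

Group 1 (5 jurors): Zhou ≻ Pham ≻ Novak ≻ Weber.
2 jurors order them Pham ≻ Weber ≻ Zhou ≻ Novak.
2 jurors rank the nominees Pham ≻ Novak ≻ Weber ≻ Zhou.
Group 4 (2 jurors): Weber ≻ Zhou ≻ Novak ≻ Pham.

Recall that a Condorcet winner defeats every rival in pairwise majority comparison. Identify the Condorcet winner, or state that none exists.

none

Check each pair by majority over 11 ballots:
Zhou vs Weber: Weber wins 6–5.
Zhou vs Pham: Zhou wins 7–4.
Zhou vs Novak: Zhou, 9–2.
Weber–Pham: Pham 9–2.
Weber vs Novak: Novak wins 7–4.
Pham–Novak: Pham 9–2.
Each nominee drops at least one matchup (Zhou loses to Weber; Weber loses to Pham; Pham loses to Zhou; Novak loses to Zhou); the cycle Zhou > Pham > Weber > Zhou rules out a Condorcet winner.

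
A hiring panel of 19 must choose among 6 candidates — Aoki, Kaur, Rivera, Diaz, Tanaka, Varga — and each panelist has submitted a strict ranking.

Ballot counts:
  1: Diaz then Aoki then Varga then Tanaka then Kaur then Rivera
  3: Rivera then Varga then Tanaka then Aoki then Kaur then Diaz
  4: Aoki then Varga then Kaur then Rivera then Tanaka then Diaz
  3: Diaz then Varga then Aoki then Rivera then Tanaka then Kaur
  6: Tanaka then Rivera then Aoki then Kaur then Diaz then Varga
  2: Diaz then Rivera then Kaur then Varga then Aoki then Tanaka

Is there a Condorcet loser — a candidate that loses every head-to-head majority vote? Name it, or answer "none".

Pairwise majorities:
Aoki vs Kaur: 17 to 2, Aoki.
Aoki vs Rivera: Rivera wins 11–8.
Aoki vs Diaz: Aoki preferred on 3+4+6 = 13 ballots; Aoki wins 13–6.
Aoki vs Tanaka: Aoki is ranked higher on 1+4+3+2 = 10 ballots, Tanaka on 9. Aoki wins 10–9.
Aoki vs Varga: Aoki wins 11–8.
Kaur vs Rivera: 5 to 14, Rivera.
Kaur vs Diaz: Kaur preferred on 3+4+6 = 13 ballots; Kaur wins 13–6.
Kaur vs Tanaka: Tanaka, 13–6.
Kaur vs Varga: Varga wins 11–8.
Rivera vs Diaz: 13 to 6, Rivera.
Rivera vs Tanaka: Rivera is ranked higher on 3+4+3+2 = 12 ballots, Tanaka on 7. Rivera wins 12–7.
Rivera vs Varga: Rivera wins 11–8.
Diaz vs Tanaka: 1+3+2 = 6 for Diaz, 13 for Tanaka — Tanaka by 13–6.
Diaz vs Varga: Diaz, 12–7.
Tanaka vs Varga: Tanaka is ranked higher on 6 ballots, Varga on 13. Varga wins 13–6.
Each candidate has at least one pairwise win (Aoki beats Kaur; Kaur beats Diaz; Rivera beats Aoki; Diaz beats Varga; Tanaka beats Kaur; Varga beats Kaur) — no Condorcet loser.

none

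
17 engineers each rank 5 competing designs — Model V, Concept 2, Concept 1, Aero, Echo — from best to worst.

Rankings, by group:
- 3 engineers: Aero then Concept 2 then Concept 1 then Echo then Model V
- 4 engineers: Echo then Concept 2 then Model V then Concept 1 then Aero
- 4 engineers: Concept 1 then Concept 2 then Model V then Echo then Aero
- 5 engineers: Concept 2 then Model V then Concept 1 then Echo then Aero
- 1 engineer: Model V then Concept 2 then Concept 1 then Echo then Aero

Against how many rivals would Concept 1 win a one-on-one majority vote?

2

Concept 1 against each rival (17 engineers):
Concept 1 vs Model V: Concept 1 is ranked higher on 3+4 = 7 ballots, Model V on 10. Model V wins 10–7.
Concept 1 vs Concept 2: Concept 2 wins 13–4.
Concept 1 vs Aero: Concept 1, 14–3.
Concept 1–Echo: Concept 1 13–4.
Concept 1 beats Aero, Echo; loses to Model V, Concept 2 — 2 pairwise wins.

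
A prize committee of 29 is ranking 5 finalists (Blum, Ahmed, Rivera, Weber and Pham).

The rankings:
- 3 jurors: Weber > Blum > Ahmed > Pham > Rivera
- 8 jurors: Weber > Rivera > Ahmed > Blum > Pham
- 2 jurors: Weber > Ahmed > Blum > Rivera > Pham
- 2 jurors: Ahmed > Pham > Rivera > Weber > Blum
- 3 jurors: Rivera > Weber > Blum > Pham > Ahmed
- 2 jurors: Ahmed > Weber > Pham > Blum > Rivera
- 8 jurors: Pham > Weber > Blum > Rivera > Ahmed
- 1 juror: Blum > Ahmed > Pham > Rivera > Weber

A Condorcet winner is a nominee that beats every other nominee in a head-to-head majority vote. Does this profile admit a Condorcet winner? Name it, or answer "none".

Pairwise majorities:
Blum vs Ahmed: Blum is ranked higher on 3+3+8+1 = 15 ballots, Ahmed on 14. Blum wins 15–14.
Blum vs Rivera: 16 to 13, Blum.
Blum vs Weber: Blum is ranked higher on 1 ballot, Weber on 28. Weber wins 28–1.
Blum vs Pham: 3+8+2+3+1 = 17 for Blum, 12 for Pham — Blum by 17–12.
Ahmed vs Rivera: Ahmed is ranked higher on 3+2+2+2+1 = 10 ballots, Rivera on 19. Rivera wins 19–10.
Ahmed vs Weber: Ahmed is ranked higher on 2+2+1 = 5 ballots, Weber on 24. Weber wins 24–5.
Ahmed vs Pham: 18 to 11, Ahmed.
Rivera vs Weber: Rivera preferred on 2+3+1 = 6 ballots; Weber wins 23–6.
Rivera vs Pham: Rivera preferred on 8+2+3 = 13 ballots; Pham wins 16–13.
Weber vs Pham: Weber is ranked higher on 3+8+2+3+2 = 18 ballots, Pham on 11. Weber wins 18–11.
Weber beats each of Blum, Ahmed, Rivera, Pham — Weber is the Condorcet winner.

Weber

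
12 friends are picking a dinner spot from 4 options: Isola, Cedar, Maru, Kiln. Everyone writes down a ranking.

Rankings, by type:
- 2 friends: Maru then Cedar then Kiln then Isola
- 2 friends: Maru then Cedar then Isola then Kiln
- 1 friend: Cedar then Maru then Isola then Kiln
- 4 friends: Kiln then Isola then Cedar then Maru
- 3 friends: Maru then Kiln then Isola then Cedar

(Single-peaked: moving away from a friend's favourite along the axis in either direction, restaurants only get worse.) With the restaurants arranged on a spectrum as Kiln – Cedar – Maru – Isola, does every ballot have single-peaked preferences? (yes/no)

no

Axis positions: Kiln=1, Cedar=2, Maru=3, Isola=4.
Type 1 (peak Maru at position 3): ranking walks positions 3-2-1-4, expanding outward from the peak — single-peaked.
Type 2 (peak Maru at position 3): ranking walks positions 3-2-4-1, expanding outward from the peak — single-peaked.
Type 3 (peak Cedar at position 2): ranking walks positions 2-3-4-1, expanding outward from the peak — single-peaked.
Type 4: ranking walks positions 1-4-2-3; Isola is ranked above Cedar even though Cedar lies between Isola and the peak Kiln on the axis — preferences dip and rise again. Not single-peaked.
Type 5: ranking walks positions 3-1-4-2; Kiln is ranked above Cedar even though Cedar lies between Kiln and the peak Maru on the axis — preferences dip and rise again. Not single-peaked.
Type 4 violates single-peakedness, so the profile is not single-peaked on this axis.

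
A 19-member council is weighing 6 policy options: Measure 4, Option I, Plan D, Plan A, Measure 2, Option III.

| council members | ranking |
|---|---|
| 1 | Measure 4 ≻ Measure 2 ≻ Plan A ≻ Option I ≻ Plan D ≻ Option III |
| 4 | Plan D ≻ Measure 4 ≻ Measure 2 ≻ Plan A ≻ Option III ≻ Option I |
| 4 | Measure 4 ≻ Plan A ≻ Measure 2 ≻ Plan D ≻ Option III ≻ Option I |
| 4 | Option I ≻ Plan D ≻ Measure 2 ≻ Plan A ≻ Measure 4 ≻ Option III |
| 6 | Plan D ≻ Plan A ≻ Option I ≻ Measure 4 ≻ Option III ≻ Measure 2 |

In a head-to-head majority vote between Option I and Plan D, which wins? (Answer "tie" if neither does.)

Plan D

Ballots ranking Option I above Plan D: 1 + 4 = 5.
Ballots ranking Plan D above Option I: 19 − 5 = 14.
Plan D wins the head-to-head 14–5.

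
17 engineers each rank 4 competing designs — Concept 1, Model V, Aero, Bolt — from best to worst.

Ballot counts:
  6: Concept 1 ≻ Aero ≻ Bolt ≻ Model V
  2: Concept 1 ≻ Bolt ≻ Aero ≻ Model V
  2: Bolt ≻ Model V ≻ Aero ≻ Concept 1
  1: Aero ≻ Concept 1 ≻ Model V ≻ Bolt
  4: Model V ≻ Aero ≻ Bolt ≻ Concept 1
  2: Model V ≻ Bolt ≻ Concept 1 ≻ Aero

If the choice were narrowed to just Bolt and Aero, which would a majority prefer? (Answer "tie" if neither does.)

Ballots ranking Bolt above Aero: 2 + 2 + 2 = 6.
Ballots ranking Aero above Bolt: 17 − 6 = 11.
Aero wins the head-to-head 11–6.

Aero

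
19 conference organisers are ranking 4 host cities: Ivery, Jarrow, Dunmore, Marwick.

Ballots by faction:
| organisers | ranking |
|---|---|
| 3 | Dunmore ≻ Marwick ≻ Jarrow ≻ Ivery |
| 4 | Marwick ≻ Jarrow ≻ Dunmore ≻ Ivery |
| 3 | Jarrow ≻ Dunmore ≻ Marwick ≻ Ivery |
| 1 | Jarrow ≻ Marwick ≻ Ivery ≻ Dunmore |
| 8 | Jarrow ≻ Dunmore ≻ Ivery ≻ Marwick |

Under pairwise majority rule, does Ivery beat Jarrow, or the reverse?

Jarrow

No ballot ranks Ivery above Jarrow: 0.
Ballots ranking Jarrow above Ivery: 19 − 0 = 19.
Jarrow wins the head-to-head 19–0.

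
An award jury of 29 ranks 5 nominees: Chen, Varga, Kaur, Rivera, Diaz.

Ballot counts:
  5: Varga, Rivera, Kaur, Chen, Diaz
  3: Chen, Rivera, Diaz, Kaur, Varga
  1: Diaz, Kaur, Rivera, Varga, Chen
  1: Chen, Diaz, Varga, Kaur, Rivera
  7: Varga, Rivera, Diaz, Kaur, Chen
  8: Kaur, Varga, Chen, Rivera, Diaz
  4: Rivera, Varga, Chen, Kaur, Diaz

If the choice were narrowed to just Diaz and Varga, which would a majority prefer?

Varga

Ballots ranking Diaz above Varga: 3 + 1 + 1 = 5.
Ballots ranking Varga above Diaz: 29 − 5 = 24.
Varga wins the head-to-head 24–5.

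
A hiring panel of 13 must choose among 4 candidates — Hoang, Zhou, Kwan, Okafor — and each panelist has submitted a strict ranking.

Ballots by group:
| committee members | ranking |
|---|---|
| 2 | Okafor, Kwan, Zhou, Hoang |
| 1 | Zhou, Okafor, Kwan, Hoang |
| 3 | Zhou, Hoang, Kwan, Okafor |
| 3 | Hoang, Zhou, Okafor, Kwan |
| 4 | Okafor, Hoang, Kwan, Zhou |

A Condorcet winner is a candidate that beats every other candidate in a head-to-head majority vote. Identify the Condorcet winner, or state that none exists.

Head-to-head results (13 committee members):
Hoang vs Zhou: Hoang, 7–6.
Hoang–Kwan: Hoang 10–3.
Hoang vs Okafor: Okafor, 7–6.
Zhou vs Kwan: Zhou wins 7–6.
Zhou vs Okafor: Zhou wins 7–6.
Kwan vs Okafor: Okafor wins 10–3.
No candidate is unbeaten: Hoang loses to Okafor; Zhou loses to Hoang; Kwan loses to Hoang; Okafor loses to Zhou. In particular Hoang beats Zhou beats Okafor beats Hoang is a majority cycle — no Condorcet winner exists.

none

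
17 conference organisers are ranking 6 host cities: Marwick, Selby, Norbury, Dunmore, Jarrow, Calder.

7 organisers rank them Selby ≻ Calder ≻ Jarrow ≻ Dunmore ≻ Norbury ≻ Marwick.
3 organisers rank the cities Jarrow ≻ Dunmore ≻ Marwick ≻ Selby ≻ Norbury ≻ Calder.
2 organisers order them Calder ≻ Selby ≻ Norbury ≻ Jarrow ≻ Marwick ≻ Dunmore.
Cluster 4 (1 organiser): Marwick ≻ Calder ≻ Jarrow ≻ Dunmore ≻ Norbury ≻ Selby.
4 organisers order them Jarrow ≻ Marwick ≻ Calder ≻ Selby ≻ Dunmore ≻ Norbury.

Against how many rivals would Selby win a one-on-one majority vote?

Selby against each rival (17 organisers):
Selby vs Marwick: Selby wins 9–8.
Selby vs Norbury: 16 to 1, Selby.
Selby vs Dunmore: Selby is ranked higher on 7+2+4 = 13 ballots, Dunmore on 4. Selby wins 13–4.
Selby vs Jarrow: Selby, 9–8.
Selby–Calder: Selby 10–7.
Selby beats Marwick, Norbury, Dunmore, Jarrow, Calder — 5 pairwise wins.

5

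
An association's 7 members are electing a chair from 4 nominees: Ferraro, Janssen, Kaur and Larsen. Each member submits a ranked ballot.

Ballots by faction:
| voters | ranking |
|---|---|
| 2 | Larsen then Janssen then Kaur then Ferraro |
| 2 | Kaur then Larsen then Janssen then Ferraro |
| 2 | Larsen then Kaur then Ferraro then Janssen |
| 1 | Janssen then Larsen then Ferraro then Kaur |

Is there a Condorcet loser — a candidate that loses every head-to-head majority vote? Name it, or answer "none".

Ferraro

Head-to-head results (7 voters):
Ferraro–Janssen: Janssen 5–2.
Ferraro vs Kaur: Ferraro is ranked higher on 1 ballot, Kaur on 6. Kaur wins 6–1.
Ferraro vs Larsen: Ferraro preferred on 0 ballots; Larsen wins 7–0.
Janssen vs Kaur: Kaur, 4–3.
Janssen vs Larsen: Janssen is ranked higher on 1 ballot, Larsen on 6. Larsen wins 6–1.
Kaur vs Larsen: Larsen wins 5–2.
Only Ferraro has no wins; Ferraro is the Condorcet loser.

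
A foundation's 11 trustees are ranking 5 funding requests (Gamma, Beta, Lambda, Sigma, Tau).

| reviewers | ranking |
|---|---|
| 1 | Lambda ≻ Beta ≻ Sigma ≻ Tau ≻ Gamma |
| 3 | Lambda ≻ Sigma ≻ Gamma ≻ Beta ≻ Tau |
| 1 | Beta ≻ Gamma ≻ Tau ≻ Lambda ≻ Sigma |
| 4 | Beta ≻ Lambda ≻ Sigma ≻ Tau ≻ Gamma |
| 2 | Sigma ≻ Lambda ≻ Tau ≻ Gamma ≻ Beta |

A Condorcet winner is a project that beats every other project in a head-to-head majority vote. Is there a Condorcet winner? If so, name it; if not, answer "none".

Lambda

Check each pair by majority over 11 ballots:
Gamma vs Beta: Beta, 6–5.
Gamma vs Lambda: Lambda wins 10–1.
Gamma vs Sigma: Sigma, 10–1.
Gamma vs Tau: Tau wins 7–4.
Beta vs Lambda: Lambda, 6–5.
Beta vs Sigma: Beta wins 6–5.
Beta–Tau: Beta 9–2.
Lambda vs Sigma: Lambda wins 9–2.
Lambda–Tau: Lambda 10–1.
Sigma vs Tau: Sigma wins 10–1.
Lambda wins every pairwise contest, so Lambda is the Condorcet winner.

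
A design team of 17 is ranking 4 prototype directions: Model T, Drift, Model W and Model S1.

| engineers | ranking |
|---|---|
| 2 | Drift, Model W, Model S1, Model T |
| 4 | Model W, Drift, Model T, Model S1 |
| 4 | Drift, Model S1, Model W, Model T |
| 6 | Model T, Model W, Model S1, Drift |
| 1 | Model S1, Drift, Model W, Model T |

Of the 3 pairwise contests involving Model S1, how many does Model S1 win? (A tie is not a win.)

0

Model S1 against each rival (17 engineers):
Model S1 vs Model T: Model S1 is ranked higher on 2+4+1 = 7 ballots, Model T on 10. Model T wins 10–7.
Model S1 vs Drift: 6+1 = 7 for Model S1, 10 for Drift — Drift by 10–7.
Model S1 vs Model W: 4+1 = 5 for Model S1, 12 for Model W — Model W by 12–5.
Model S1 beats no one; loses to Model T, Drift, Model W — 0 pairwise wins.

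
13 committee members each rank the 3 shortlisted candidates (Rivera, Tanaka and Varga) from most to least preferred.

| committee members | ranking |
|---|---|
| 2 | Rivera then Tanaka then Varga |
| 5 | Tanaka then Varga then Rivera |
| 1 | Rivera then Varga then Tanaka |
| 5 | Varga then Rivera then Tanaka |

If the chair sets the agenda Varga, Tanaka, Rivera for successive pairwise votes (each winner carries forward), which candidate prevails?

Round 1: Varga vs Tanaka — 6–7, Tanaka advances.
Round 2: Tanaka vs Rivera — 5–8, Rivera advances.
Rivera survives the agenda.

Rivera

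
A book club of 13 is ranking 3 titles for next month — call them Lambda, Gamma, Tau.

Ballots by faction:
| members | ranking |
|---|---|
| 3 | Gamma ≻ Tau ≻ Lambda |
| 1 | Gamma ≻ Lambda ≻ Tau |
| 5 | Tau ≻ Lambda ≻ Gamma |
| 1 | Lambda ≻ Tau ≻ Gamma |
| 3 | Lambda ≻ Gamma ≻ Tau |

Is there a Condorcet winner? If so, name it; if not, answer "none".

Check each pair by majority over 13 ballots:
Lambda vs Gamma: Lambda, 9–4.
Lambda vs Tau: Tau wins 8–5.
Gamma vs Tau: Gamma, 7–6.
Every book loses at least once (Lambda loses to Tau; Gamma loses to Lambda; Tau loses to Gamma). The majority relation contains the cycle Lambda beats Gamma beats Tau beats Lambda, so there is no Condorcet winner.

none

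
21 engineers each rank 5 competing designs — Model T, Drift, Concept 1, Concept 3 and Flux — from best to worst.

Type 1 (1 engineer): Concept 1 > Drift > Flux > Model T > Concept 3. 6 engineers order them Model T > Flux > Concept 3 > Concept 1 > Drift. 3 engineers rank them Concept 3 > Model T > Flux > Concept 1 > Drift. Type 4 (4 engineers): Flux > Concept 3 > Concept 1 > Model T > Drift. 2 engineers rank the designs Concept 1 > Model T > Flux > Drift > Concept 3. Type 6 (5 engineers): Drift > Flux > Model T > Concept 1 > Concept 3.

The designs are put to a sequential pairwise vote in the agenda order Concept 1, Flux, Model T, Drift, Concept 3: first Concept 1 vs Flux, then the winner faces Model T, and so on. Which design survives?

Model T

Round 1: Concept 1 vs Flux — 3–18, Flux advances.
Round 2: Flux vs Model T — 10–11, Model T advances.
Round 3: Model T vs Drift — 15–6, Model T advances.
Round 4: Model T vs Concept 3 — 14–7, Model T advances.
The agenda winner is Model T.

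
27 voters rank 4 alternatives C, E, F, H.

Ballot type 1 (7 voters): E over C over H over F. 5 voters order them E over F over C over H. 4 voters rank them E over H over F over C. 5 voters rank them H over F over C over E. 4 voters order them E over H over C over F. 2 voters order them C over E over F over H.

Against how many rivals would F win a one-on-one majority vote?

1

F against each rival (27 voters):
F–C: F 14–13.
F vs E: E, 22–5.
F vs H: F preferred on 5+2 = 7 ballots; H wins 20–7.
F beats C; loses to E, H — 1 pairwise win.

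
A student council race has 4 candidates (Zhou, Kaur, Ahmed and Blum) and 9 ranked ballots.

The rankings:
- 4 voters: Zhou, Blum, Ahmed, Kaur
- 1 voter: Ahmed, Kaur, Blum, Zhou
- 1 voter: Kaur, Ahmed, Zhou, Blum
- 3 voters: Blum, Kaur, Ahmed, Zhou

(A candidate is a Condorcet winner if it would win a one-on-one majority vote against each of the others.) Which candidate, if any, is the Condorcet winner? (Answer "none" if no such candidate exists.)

Pairwise majorities:
Zhou vs Kaur: Kaur, 5–4.
Zhou vs Ahmed: 4 for Zhou, 5 for Ahmed — Ahmed by 5–4.
Zhou vs Blum: Zhou wins 5–4.
Kaur–Ahmed: Ahmed 5–4.
Kaur vs Blum: Kaur preferred on 1+1 = 2 ballots; Blum wins 7–2.
Ahmed vs Blum: Ahmed preferred on 1+1 = 2 ballots; Blum wins 7–2.
Each candidate drops at least one matchup (Zhou loses to Kaur; Kaur loses to Ahmed; Ahmed loses to Blum; Blum loses to Zhou); the cycle Zhou → Blum → Kaur → Zhou rules out a Condorcet winner.

none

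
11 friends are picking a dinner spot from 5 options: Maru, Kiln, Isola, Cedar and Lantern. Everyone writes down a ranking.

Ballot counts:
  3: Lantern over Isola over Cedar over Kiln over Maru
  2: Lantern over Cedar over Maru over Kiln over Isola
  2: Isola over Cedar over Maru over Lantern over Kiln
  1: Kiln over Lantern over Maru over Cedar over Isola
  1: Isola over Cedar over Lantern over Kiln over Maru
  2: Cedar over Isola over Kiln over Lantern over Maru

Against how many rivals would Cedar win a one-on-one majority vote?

Cedar against each rival (11 friends):
Cedar vs Maru: Cedar is ranked higher on 3+2+2+1+2 = 10 ballots, Maru on 1. Cedar wins 10–1.
Cedar vs Kiln: Cedar is ranked higher on 3+2+2+1+2 = 10 ballots, Kiln on 1. Cedar wins 10–1.
Cedar vs Isola: Cedar is ranked higher on 2+1+2 = 5 ballots, Isola on 6. Isola wins 6–5.
Cedar–Lantern: Lantern 6–5.
Cedar beats Maru, Kiln; loses to Isola, Lantern — 2 pairwise wins.

2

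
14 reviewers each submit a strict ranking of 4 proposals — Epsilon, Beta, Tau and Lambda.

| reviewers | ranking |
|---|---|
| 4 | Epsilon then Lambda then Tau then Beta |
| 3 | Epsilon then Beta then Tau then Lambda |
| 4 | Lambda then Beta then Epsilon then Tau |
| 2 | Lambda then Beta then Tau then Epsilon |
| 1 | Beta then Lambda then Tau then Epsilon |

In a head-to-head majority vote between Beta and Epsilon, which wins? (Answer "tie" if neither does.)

Ballots ranking Beta above Epsilon: 4 + 2 + 1 = 7.
Ballots ranking Epsilon above Beta: 14 − 7 = 7.
7–7: the pair ties.

tie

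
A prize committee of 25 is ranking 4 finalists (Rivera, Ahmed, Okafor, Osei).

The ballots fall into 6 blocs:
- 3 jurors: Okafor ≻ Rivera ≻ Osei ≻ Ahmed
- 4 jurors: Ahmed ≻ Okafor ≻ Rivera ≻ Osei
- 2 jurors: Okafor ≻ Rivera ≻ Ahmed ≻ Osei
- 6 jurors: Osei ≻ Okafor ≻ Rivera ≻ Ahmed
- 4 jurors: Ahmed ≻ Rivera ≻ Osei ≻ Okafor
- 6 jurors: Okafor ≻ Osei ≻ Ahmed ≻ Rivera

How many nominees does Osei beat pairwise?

1

Osei against each rival (25 jurors):
Osei vs Rivera: Rivera wins 13–12.
Osei vs Ahmed: Osei is ranked higher on 3+6+6 = 15 ballots, Ahmed on 10. Osei wins 15–10.
Osei vs Okafor: Osei preferred on 6+4 = 10 ballots; Okafor wins 15–10.
Osei beats Ahmed; loses to Rivera, Okafor — 1 pairwise win.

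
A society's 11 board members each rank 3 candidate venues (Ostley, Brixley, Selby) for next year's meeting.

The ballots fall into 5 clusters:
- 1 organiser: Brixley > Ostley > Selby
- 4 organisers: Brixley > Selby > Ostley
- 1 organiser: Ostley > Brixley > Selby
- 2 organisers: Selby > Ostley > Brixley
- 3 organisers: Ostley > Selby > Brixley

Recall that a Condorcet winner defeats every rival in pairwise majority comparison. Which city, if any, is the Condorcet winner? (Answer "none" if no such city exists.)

none

Head-to-head results (11 organisers):
Ostley vs Brixley: 6 to 5, Ostley.
Ostley vs Selby: Ostley is ranked higher on 1+1+3 = 5 ballots, Selby on 6. Selby wins 6–5.
Brixley vs Selby: Brixley preferred on 1+4+1 = 6 ballots; Brixley wins 6–5.
Every city loses at least once (Ostley loses to Selby; Brixley loses to Ostley; Selby loses to Brixley). The majority relation contains the cycle Ostley > Brixley > Selby > Ostley, so there is no Condorcet winner.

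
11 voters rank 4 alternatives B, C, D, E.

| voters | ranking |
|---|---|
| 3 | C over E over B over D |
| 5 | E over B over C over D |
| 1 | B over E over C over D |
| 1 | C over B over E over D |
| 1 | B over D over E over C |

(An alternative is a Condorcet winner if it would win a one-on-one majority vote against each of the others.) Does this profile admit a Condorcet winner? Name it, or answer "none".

E

Head-to-head results (11 voters):
B vs C: B wins 7–4.
B vs D: B wins 11–0.
B vs E: B is ranked higher on 1+1+1 = 3 ballots, E on 8. E wins 8–3.
C vs D: C wins 10–1.
C vs E: 4 to 7, E.
D vs E: D preferred on 1 ballot; E wins 10–1.
E defeats every rival head-to-head and is the Condorcet winner.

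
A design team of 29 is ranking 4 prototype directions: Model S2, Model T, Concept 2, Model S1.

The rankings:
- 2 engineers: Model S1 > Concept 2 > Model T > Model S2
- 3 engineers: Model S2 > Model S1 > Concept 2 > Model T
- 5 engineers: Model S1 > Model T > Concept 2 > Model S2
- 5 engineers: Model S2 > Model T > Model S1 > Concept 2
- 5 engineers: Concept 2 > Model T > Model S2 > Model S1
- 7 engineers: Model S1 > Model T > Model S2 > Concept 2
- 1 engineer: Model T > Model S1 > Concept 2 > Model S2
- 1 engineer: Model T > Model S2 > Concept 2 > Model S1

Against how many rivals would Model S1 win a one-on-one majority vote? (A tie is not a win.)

3

Model S1 against each rival (29 engineers):
Model S1 vs Model S2: Model S1 wins 15–14.
Model S1 vs Model T: 2+3+5+7 = 17 for Model S1, 12 for Model T — Model S1 by 17–12.
Model S1 vs Concept 2: Model S1 preferred on 2+3+5+5+7+1 = 23 ballots; Model S1 wins 23–6.
Model S1 beats Model S2, Model T, Concept 2 — 3 pairwise wins.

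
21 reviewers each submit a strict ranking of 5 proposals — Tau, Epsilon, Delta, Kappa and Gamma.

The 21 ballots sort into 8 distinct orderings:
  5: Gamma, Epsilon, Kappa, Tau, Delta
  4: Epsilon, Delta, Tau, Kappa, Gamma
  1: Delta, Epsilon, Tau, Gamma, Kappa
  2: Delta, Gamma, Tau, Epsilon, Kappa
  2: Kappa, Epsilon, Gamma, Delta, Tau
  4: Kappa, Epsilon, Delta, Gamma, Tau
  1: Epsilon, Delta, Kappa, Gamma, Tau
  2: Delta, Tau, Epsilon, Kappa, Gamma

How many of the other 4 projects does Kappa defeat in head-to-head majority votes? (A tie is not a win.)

Kappa against each rival (21 reviewers):
Kappa vs Tau: Kappa wins 12–9.
Kappa vs Epsilon: Kappa preferred on 2+4 = 6 ballots; Epsilon wins 15–6.
Kappa vs Delta: 5+2+4 = 11 for Kappa, 10 for Delta — Kappa by 11–10.
Kappa vs Gamma: 13 to 8, Kappa.
Kappa beats Tau, Delta, Gamma; loses to Epsilon — 3 pairwise wins.

3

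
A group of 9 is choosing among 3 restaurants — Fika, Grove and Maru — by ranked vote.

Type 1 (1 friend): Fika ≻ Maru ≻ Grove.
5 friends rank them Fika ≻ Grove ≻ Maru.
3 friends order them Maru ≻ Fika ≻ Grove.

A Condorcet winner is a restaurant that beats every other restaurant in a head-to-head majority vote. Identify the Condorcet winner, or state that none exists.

Head-to-head results (9 friends):
Fika vs Grove: 9 to 0, Fika.
Fika vs Maru: 1+5 = 6 for Fika, 3 for Maru — Fika by 6–3.
Grove vs Maru: 5 for Grove, 4 for Maru — Grove by 5–4.
Fika beats each of Grove, Maru — Fika is the Condorcet winner.

Fika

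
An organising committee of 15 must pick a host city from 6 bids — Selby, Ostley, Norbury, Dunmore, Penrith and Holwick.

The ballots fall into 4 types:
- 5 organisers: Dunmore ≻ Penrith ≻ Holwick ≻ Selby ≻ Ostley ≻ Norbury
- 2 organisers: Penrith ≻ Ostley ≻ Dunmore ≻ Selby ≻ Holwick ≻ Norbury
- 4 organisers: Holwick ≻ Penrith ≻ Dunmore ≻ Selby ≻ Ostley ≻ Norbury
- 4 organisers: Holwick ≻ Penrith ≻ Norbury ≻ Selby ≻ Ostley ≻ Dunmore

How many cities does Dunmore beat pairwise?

3

Dunmore against each rival (15 organisers):
Dunmore vs Selby: Dunmore preferred on 5+2+4 = 11 ballots; Dunmore wins 11–4.
Dunmore vs Ostley: Dunmore, 9–6.
Dunmore vs Norbury: Dunmore preferred on 5+2+4 = 11 ballots; Dunmore wins 11–4.
Dunmore vs Penrith: 5 to 10, Penrith.
Dunmore vs Holwick: Holwick, 8–7.
Dunmore beats Selby, Ostley, Norbury; loses to Penrith, Holwick — 3 pairwise wins.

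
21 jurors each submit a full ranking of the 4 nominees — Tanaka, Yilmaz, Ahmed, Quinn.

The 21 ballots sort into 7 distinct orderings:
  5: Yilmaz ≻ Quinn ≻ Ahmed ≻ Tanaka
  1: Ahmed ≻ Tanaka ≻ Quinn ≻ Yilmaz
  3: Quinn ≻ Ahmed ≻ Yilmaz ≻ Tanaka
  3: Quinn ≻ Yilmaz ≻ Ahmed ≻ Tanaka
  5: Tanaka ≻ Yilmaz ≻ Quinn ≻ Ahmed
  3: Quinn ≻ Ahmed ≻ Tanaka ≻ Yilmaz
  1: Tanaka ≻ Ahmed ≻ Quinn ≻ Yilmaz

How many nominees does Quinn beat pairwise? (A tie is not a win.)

3

Quinn against each rival (21 jurors):
Quinn vs Tanaka: Quinn, 14–7.
Quinn vs Yilmaz: Quinn preferred on 1+3+3+3+1 = 11 ballots; Quinn wins 11–10.
Quinn vs Ahmed: Quinn preferred on 5+3+3+5+3 = 19 ballots; Quinn wins 19–2.
Quinn beats Tanaka, Yilmaz, Ahmed — 3 pairwise wins.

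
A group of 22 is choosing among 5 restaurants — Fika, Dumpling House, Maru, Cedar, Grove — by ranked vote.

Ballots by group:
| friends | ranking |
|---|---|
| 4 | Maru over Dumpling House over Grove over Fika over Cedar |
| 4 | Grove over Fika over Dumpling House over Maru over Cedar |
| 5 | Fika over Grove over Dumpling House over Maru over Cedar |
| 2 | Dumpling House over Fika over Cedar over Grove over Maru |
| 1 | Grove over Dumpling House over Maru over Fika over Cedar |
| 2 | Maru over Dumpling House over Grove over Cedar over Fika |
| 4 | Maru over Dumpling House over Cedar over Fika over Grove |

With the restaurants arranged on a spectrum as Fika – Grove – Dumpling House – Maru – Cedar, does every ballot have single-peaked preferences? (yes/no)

no

Axis positions: Fika=1, Grove=2, Dumpling House=3, Maru=4, Cedar=5.
Group 1 (peak Maru at position 4): ranking walks positions 4-3-2-1-5, expanding outward from the peak — single-peaked.
Group 2 (peak Grove at position 2): ranking walks positions 2-1-3-4-5, expanding outward from the peak — single-peaked.
Group 3 (peak Fika at position 1): ranking walks positions 1-2-3-4-5, expanding outward from the peak — single-peaked.
Group 4: ranking walks positions 3-1-5-2-4; Fika is ranked above Grove even though Grove lies between Fika and the peak Dumpling House on the axis — preferences dip and rise again. Not single-peaked.
Group 5 (peak Grove at position 2): ranking walks positions 2-3-4-1-5, expanding outward from the peak — single-peaked.
Group 6 (peak Maru at position 4): ranking walks positions 4-3-2-5-1, expanding outward from the peak — single-peaked.
Group 7: ranking walks positions 4-3-5-1-2; Fika is ranked above Grove even though Grove lies between Fika and the peak Maru on the axis — preferences dip and rise again. Not single-peaked.
Group 4 violates single-peakedness, so the profile is not single-peaked on this axis.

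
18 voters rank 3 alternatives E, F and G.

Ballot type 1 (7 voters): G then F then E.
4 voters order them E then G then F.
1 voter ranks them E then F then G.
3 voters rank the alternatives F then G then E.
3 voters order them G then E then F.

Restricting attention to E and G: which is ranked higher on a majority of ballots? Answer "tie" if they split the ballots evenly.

G

Ballots ranking E above G: 4 + 1 = 5.
Ballots ranking G above E: 18 − 5 = 13.
G wins the head-to-head 13–5.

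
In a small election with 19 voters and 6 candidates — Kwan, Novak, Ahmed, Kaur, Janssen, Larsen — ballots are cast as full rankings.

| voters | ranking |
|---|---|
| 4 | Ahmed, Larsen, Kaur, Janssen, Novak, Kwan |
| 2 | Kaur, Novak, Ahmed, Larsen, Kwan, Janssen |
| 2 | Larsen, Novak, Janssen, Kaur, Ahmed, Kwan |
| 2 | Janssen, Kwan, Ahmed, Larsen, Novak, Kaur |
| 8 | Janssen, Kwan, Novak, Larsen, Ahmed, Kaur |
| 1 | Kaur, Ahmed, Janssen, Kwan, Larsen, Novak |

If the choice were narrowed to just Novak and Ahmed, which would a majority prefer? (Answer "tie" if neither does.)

Ballots ranking Novak above Ahmed: 2 + 2 + 8 = 12.
Ballots ranking Ahmed above Novak: 19 − 12 = 7.
Novak wins the head-to-head 12–7.

Novak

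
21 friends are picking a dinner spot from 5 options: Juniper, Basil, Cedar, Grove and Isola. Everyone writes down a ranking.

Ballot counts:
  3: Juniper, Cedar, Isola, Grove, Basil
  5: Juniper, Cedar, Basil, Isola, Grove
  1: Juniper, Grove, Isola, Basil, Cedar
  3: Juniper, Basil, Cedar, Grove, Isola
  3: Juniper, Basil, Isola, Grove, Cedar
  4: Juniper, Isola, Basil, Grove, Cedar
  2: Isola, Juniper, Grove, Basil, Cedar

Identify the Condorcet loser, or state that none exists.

Grove

Head-to-head results (21 friends):
Juniper vs Basil: Juniper is ranked higher on 21 ballots, Basil on 0. Juniper wins 21–0.
Juniper–Cedar: Juniper 21–0.
Juniper vs Grove: Juniper, 21–0.
Juniper vs Isola: Juniper preferred on 3+5+1+3+3+4 = 19 ballots; Juniper wins 19–2.
Basil–Cedar: Basil 13–8.
Basil vs Grove: 15 to 6, Basil.
Basil vs Isola: Basil is ranked higher on 5+3+3 = 11 ballots, Isola on 10. Basil wins 11–10.
Cedar vs Grove: Cedar wins 11–10.
Cedar vs Isola: Cedar, 11–10.
Grove vs Isola: Grove preferred on 1+3 = 4 ballots; Isola wins 17–4.
Grove is beaten in every head-to-head and is the Condorcet loser.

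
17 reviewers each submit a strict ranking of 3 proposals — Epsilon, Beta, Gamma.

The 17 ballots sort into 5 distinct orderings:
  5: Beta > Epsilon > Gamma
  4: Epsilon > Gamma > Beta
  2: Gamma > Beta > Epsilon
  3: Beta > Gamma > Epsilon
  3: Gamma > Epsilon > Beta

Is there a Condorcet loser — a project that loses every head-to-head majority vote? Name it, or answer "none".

Head-to-head results (17 reviewers):
Epsilon vs Beta: Epsilon preferred on 4+3 = 7 ballots; Beta wins 10–7.
Epsilon vs Gamma: Epsilon, 9–8.
Beta–Gamma: Gamma 9–8.
No project is winless: Epsilon beats Gamma; Beta beats Epsilon; Gamma beats Beta. There is no Condorcet loser.

none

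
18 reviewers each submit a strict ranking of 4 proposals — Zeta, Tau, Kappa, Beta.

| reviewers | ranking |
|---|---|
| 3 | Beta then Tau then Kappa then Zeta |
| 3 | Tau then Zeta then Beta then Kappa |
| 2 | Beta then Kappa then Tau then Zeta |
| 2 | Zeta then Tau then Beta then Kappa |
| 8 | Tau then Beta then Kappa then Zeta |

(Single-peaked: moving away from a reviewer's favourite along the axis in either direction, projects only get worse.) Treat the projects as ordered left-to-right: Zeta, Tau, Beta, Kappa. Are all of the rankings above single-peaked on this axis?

Axis positions: Zeta=1, Tau=2, Beta=3, Kappa=4.
Ballot type 1 (peak Beta at position 3): ranking walks positions 3-2-4-1, expanding outward from the peak — single-peaked.
Ballot type 2 (peak Tau at position 2): ranking walks positions 2-1-3-4, expanding outward from the peak — single-peaked.
Ballot type 3 (peak Beta at position 3): ranking walks positions 3-4-2-1, expanding outward from the peak — single-peaked.
Ballot type 4 (peak Zeta at position 1): ranking walks positions 1-2-3-4, expanding outward from the peak — single-peaked.
Ballot type 5 (peak Tau at position 2): ranking walks positions 2-3-4-1, expanding outward from the peak — single-peaked.
Every ranking is single-peaked on this axis.

yes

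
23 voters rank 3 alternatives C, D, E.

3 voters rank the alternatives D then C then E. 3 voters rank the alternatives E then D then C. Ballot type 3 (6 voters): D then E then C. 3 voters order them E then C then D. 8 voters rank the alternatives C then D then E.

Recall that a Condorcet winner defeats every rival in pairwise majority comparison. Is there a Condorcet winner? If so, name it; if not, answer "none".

Check each pair by majority over 23 ballots:
C vs D: 3+8 = 11 for C, 12 for D — D by 12–11.
C vs E: C is ranked higher on 3+8 = 11 ballots, E on 12. E wins 12–11.
D vs E: 3+6+8 = 17 for D, 6 for E — D by 17–6.
D defeats every rival head-to-head and is the Condorcet winner.

D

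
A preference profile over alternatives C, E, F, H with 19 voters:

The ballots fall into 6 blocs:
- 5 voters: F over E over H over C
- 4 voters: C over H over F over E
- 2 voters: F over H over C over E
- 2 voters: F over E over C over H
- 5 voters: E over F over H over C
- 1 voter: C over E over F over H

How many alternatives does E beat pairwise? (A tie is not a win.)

2

E against each rival (19 voters):
E vs C: 12 to 7, E.
E vs F: F wins 13–6.
E vs H: 13 to 6, E.
E beats C, H; loses to F — 2 pairwise wins.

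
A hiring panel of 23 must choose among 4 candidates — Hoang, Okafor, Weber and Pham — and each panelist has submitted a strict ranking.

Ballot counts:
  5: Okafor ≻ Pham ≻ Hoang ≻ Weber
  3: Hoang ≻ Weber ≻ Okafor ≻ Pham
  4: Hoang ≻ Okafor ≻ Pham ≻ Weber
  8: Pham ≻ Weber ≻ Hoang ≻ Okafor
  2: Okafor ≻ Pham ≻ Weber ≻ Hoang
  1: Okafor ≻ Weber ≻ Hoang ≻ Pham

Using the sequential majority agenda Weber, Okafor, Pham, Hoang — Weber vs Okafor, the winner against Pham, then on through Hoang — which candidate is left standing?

Hoang

Round 1: Weber vs Okafor — 11–12, Okafor advances.
Round 2: Okafor vs Pham — 15–8, Okafor advances.
Round 3: Okafor vs Hoang — 8–15, Hoang advances.
The agenda winner is Hoang.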